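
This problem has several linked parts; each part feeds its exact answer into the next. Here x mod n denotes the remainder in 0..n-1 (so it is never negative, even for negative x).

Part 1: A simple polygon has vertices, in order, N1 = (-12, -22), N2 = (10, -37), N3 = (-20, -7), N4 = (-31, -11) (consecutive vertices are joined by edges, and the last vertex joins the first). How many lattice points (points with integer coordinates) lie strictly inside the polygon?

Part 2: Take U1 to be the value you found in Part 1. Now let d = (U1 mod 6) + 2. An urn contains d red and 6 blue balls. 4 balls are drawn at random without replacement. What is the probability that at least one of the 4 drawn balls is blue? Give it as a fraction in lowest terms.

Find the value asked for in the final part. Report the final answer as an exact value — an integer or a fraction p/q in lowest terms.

209/210

Part 1: cross terms: (-12*-37 - 10*-22)=664, (10*-7 - -20*-37)=-810, (-20*-11 - -31*-7)=3, (-31*-22 - -12*-11)=550; twice the area = |407| = 407; area = 407/2; boundary points = 1 + 30 + 1 + 1 = 33; strictly interior points = area - boundary/2 + 1 = 188; answer 188
Part 2: U1 = 188; d = 4; total draws C(10,4) = 210; complement C(4,4) = 1; favorable 210 - 1 = 209; P = 209/210; answer 209/210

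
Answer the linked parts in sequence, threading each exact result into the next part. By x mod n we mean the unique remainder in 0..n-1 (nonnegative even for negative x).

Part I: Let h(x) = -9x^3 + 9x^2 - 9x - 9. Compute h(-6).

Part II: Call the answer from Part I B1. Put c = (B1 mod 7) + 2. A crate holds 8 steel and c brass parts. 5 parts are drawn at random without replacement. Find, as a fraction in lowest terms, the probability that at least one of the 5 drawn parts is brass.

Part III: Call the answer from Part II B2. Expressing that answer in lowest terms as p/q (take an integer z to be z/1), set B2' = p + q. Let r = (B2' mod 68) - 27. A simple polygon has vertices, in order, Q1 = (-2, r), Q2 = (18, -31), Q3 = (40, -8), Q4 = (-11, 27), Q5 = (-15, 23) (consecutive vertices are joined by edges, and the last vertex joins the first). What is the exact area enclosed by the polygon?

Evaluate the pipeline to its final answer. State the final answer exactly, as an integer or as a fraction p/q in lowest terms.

3173/2

Part I: -9*(-6)^3 + 9*(-6)^2 - 9*(-6)^1 - 9 = (1944) + (324) + (54) + (-9) = 2313; answer 2313
Part II: B1 = 2313; c = 5; total draws C(13,5) = 1287; complement C(8,5) = 56; favorable 1287 - 56 = 1231; P = 1231/1287; answer 1231/1287
Part III: B2 = 1231/1287; threaded value p + q = 2518; r = -25; cross terms: (-2*-31 - 18*-25)=512, (18*-8 - 40*-31)=1096, (40*27 - -11*-8)=992, (-11*23 - -15*27)=152, (-15*-25 - -2*23)=421; twice the area = |3173| = 3173; area = 3173/2; answer 3173/2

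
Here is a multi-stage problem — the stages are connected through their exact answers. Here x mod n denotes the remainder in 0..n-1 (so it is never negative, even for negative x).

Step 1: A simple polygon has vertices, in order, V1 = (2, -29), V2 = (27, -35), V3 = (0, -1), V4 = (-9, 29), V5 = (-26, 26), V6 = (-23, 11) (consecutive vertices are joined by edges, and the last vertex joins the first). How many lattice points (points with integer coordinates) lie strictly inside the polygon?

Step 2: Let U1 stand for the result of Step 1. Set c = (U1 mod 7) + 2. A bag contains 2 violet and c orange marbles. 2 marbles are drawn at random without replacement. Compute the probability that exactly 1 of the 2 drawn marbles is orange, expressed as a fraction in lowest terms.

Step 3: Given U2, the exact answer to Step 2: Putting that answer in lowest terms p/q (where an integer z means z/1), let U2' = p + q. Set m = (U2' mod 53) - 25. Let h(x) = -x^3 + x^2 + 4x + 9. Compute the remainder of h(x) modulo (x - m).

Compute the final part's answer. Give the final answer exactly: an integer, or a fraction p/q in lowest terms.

Step 1: cross terms: (2*-35 - 27*-29)=713, (27*-1 - 0*-35)=-27, (0*29 - -9*-1)=-9, (-9*26 - -26*29)=520, (-26*11 - -23*26)=312, (-23*-29 - 2*11)=645; twice the area = |2154| = 2154; area = 1077; boundary points = 1 + 1 + 3 + 1 + 3 + 5 = 14; strictly interior points = area - boundary/2 + 1 = 1071; answer 1071
Step 2: U1 = 1071; c = 2; total draws C(4,2) = 6; favorable C(2,1)*C(2,1) = 4; P = 2/3; answer 2/3
Step 3: U2 = 2/3; threaded value p + q = 5; m = -20; remainder = value at the root: -1*(-20)^3 + 1*(-20)^2 + 4*(-20)^1 + 9 = (8000) + (400) + (-80) + (9) = 8329; answer 8329

8329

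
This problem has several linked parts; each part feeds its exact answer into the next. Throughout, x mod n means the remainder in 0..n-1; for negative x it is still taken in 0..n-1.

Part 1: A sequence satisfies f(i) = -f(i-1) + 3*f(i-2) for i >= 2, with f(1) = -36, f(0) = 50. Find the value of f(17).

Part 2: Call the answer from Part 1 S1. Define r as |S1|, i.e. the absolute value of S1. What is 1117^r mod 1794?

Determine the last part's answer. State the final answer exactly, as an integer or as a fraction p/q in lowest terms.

Part 1: f(2) = -1*(-36) + 3*(50) = 186; iterating: f(2)=186, f(3)=-294, f(4)=852, f(5)=-1734, f(6)=4290, f(7)=-9492, f(8)=22362, f(9)=-50838, f(10)=117924, f(11)=-270438, f(12)=624210, f(13)=-1435524, f(14)=3308154, f(15)=-7614726, f(16)=17539188, f(17)=-40383366; answer -40383366
Part 2: S1 = -40383366; r = 40383366; squarings mod 1794: 1117^1=1117, 1117^2=859, 1117^4=547, 1117^8=1405, 1117^16=625, 1117^32=1327, 1117^64=1015, 1117^128=469, 1117^256=1093, 1117^512=1639, 1117^1024=703, 1117^2048=859, 1117^4096=547, 1117^8192=1405, 1117^16384=625, 1117^32768=1327, 1117^65536=1015, 1117^131072=469, 1117^262144=1093, 1117^524288=1639, 1117^1048576=703, 1117^2097152=859, 1117^4194304=547, 1117^8388608=1405, 1117^16777216=625, 1117^33554432=1327; 1117^40383366 = 1117^2 * 1117^4 * 1117^128 * 1117^256 * 1117^512 * 1117^4096 * 1117^8192 * 1117^524288 * 1117^2097152 * 1117^4194304 * 1117^33554432 = 703 (mod 1794); answer 703

703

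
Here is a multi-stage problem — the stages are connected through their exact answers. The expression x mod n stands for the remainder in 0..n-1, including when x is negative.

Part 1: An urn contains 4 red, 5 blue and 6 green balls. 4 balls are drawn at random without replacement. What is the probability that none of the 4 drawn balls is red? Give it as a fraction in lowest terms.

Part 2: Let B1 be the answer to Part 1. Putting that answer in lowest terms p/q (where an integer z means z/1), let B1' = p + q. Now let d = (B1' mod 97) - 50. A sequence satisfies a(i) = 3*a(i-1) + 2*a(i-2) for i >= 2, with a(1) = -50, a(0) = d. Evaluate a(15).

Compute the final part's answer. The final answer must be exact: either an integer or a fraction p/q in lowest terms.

-3153545746

Part 1: total draws C(15,4) = 1365; favorable C(11,4) = 330; P = 22/91; answer 22/91
Part 2: B1 = 22/91; threaded value p + q = 113; d = -34; a(2) = 3*(-50) + 2*(-34) = -218; iterating: a(2)=-218, a(3)=-754, a(4)=-2698, a(5)=-9602, a(6)=-34202, a(7)=-121810, a(8)=-433834, a(9)=-1545122, a(10)=-5503034, a(11)=-19599346, a(12)=-69804106, a(13)=-248611010, a(14)=-885441242, a(15)=-3153545746; answer -3153545746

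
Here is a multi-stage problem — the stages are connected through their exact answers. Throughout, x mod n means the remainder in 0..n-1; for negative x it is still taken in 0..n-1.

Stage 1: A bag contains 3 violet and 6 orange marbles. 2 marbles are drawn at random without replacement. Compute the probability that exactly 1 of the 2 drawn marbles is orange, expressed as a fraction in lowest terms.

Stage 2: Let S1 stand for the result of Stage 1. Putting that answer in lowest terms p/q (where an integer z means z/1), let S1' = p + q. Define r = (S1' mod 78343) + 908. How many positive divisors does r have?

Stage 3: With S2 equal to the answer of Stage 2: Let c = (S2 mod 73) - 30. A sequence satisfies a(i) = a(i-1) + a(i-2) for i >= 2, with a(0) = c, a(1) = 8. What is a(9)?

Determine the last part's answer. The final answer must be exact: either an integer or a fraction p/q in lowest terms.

-316

Stage 1: total draws C(9,2) = 36; favorable C(6,1)*C(3,1) = 18; P = 1/2; answer 1/2
Stage 2: S1 = 1/2; threaded value p + q = 3; r = 911; 911 is prime, so its only divisors are 1 and 911; count = 2; answer 2
Stage 3: S2 = 2; c = -28; a(2) = 1*(8) + 1*(-28) = -20; iterating: a(2)=-20, a(3)=-12, a(4)=-32, a(5)=-44, a(6)=-76, a(7)=-120, a(8)=-196, a(9)=-316; answer -316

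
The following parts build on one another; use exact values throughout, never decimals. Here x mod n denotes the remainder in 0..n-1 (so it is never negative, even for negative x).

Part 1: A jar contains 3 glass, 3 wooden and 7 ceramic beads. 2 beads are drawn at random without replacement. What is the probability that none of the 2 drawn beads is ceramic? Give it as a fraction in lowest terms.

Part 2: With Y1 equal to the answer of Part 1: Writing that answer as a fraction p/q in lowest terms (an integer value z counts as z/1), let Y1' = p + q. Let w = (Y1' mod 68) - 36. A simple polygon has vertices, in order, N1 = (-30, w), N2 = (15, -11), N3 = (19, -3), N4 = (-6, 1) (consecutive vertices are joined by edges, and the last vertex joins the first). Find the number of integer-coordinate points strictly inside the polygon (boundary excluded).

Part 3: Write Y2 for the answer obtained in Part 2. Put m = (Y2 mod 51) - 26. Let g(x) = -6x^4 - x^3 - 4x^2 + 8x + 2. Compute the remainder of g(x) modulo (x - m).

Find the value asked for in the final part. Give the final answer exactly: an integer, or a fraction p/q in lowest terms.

Part 1: total draws C(13,2) = 78; favorable C(6,2) = 15; P = 5/26; answer 5/26
Part 2: Y1 = 5/26; threaded value p + q = 31; w = -5; cross terms: (-30*-11 - 15*-5)=405, (15*-3 - 19*-11)=164, (19*1 - -6*-3)=1, (-6*-5 - -30*1)=60; twice the area = |630| = 630; area = 315; boundary points = 3 + 4 + 1 + 6 = 14; strictly interior points = area - boundary/2 + 1 = 309; answer 309
Part 3: Y2 = 309; m = -23; remainder = value at the root: -6*(-23)^4 - 1*(-23)^3 - 4*(-23)^2 + 8*(-23)^1 + 2 = (-1679046) + (12167) + (-2116) + (-184) + (2) = -1669177; answer -1669177

-1669177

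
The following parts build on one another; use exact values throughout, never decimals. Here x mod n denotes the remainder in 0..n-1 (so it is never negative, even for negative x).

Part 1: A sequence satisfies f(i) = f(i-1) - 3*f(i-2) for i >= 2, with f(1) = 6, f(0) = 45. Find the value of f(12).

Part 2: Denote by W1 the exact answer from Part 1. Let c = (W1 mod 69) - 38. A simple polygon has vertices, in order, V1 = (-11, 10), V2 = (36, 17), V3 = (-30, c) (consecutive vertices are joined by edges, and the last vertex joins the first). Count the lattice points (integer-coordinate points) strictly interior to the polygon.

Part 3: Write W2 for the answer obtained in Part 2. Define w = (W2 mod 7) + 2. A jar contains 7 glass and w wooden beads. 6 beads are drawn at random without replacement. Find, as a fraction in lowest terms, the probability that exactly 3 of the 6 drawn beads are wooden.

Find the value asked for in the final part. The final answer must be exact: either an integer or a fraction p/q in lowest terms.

175/429

Part 1: f(2) = 1*(6) - 3*(45) = -129; iterating: f(2)=-129, f(3)=-147, f(4)=240, f(5)=681, f(6)=-39, f(7)=-2082, f(8)=-1965, f(9)=4281, f(10)=10176, f(11)=-2667, f(12)=-33195; answer -33195
Part 2: W1 = -33195; c = 25; cross terms: (-11*17 - 36*10)=-547, (36*25 - -30*17)=1410, (-30*10 - -11*25)=-25; twice the area = |838| = 838; area = 419; boundary points = 1 + 2 + 1 = 4; strictly interior points = area - boundary/2 + 1 = 418; answer 418
Part 3: W2 = 418; w = 7; total draws C(14,6) = 3003; favorable C(7,3)*C(7,3) = 1225; P = 175/429; answer 175/429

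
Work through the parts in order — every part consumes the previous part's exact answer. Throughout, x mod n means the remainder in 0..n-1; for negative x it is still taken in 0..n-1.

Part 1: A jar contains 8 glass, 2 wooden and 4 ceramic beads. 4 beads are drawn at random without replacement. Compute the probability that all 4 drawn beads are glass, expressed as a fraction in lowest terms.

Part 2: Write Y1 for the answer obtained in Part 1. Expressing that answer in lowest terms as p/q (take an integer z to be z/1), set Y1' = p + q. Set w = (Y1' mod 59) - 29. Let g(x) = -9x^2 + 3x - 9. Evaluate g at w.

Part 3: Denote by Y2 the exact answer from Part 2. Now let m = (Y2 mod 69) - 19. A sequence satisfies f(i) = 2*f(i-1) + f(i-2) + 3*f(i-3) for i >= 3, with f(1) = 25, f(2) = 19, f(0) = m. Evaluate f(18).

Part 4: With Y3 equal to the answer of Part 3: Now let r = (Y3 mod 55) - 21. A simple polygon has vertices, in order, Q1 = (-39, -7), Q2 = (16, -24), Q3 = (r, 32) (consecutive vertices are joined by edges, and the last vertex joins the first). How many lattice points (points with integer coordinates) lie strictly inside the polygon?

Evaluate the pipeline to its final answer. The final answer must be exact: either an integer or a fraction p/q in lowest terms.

Part 1: total draws C(14,4) = 1001; favorable C(8,4) = 70; P = 10/143; answer 10/143
Part 2: Y1 = 10/143; threaded value p + q = 153; w = 6; -9*(6)^2 + 3*(6)^1 - 9 = (-324) + (18) + (-9) = -315; answer -315
Part 3: Y2 = -315; m = 11; f(3) = 2*(19) + 1*(25) + 3*(11) = 96; iterating: f(3)=96, f(4)=286, f(5)=725, f(6)=2024, f(7)=5631, f(8)=15461, f(9)=42625, f(10)=117604, f(11)=324216, f(12)=893911, f(13)=2464850, f(14)=6796259, f(15)=18739101, f(16)=51669011, f(17)=142465900, f(18)=392818114; answer 392818114
Part 4: Y3 = 392818114; r = 8; cross terms: (-39*-24 - 16*-7)=1048, (16*32 - 8*-24)=704, (8*-7 - -39*32)=1192; twice the area = |2944| = 2944; area = 1472; boundary points = 1 + 8 + 1 = 10; strictly interior points = area - boundary/2 + 1 = 1468; answer 1468

1468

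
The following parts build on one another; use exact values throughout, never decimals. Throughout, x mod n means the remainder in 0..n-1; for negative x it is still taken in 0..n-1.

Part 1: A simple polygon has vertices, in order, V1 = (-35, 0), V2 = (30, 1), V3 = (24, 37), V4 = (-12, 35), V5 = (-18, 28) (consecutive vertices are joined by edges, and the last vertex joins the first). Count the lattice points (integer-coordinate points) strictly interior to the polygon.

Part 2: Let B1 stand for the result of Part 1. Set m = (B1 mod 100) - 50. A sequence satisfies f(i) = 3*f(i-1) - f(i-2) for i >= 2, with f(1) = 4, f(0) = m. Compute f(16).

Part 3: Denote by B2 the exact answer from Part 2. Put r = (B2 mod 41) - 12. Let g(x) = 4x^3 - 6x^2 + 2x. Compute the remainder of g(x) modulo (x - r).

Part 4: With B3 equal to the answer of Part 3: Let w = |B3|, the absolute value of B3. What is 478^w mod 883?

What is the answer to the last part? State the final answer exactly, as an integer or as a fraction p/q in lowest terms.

Part 1: cross terms: (-35*1 - 30*0)=-35, (30*37 - 24*1)=1086, (24*35 - -12*37)=1284, (-12*28 - -18*35)=294, (-18*0 - -35*28)=980; twice the area = |3609| = 3609; area = 3609/2; boundary points = 1 + 6 + 2 + 1 + 1 = 11; strictly interior points = area - boundary/2 + 1 = 1800; answer 1800
Part 2: B1 = 1800; m = -50; f(2) = 3*(4) - 1*(-50) = 62; iterating: f(2)=62, f(3)=182, f(4)=484, f(5)=1270, f(6)=3326, f(7)=8708, f(8)=22798, f(9)=59686, f(10)=156260, f(11)=409094, f(12)=1071022, f(13)=2803972, f(14)=7340894, f(15)=19218710, f(16)=50315236; answer 50315236
Part 3: B2 = 50315236; r = 24; remainder = value at the root: 4*(24)^3 - 6*(24)^2 + 2*(24)^1 = (55296) + (-3456) + (48) = 51888; answer 51888
Part 4: B3 = 51888; w = 51888; squarings mod 883: 478^1=478, 478^2=670, 478^4=336, 478^8=755, 478^16=490, 478^32=807, 478^64=478, 478^128=670, 478^256=336, 478^512=755, 478^1024=490, 478^2048=807, 478^4096=478, 478^8192=670, 478^16384=336, 478^32768=755; 478^51888 = 478^16 * 478^32 * 478^128 * 478^512 * 478^2048 * 478^16384 * 478^32768 = 327 (mod 883); answer 327

327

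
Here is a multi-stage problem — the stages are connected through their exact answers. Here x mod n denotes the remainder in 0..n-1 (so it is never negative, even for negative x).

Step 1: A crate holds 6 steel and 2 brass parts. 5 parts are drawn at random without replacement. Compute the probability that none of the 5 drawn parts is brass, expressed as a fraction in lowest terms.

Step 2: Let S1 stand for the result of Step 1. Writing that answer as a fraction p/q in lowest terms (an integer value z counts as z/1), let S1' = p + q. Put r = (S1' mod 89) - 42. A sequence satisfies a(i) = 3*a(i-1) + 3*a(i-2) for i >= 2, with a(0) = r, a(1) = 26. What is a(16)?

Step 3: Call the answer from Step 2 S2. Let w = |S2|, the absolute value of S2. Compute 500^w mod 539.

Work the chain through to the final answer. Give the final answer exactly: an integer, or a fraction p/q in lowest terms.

Step 1: total draws C(8,5) = 56; favorable C(6,5) = 6; P = 3/28; answer 3/28
Step 2: S1 = 3/28; threaded value p + q = 31; r = -11; a(2) = 3*(26) + 3*(-11) = 45; iterating: a(2)=45, a(3)=213, a(4)=774, a(5)=2961, a(6)=11205, a(7)=42498, a(8)=161109, a(9)=610821, a(10)=2315790, a(11)=8779833, a(12)=33286869, a(13)=126200106, a(14)=478460925, a(15)=1813983093, a(16)=6877332054; answer 6877332054
Step 3: S2 = 6877332054; w = 6877332054; squarings mod 539: 500^1=500, 500^2=443, 500^4=53, 500^8=114, 500^16=60, 500^32=366, 500^64=284, 500^128=345, 500^256=445, 500^512=212, 500^1024=207, 500^2048=268, 500^4096=137, 500^8192=443, 500^16384=53, 500^32768=114, 500^65536=60, 500^131072=366, 500^262144=284, 500^524288=345, 500^1048576=445, 500^2097152=212, 500^4194304=207, 500^8388608=268, 500^16777216=137, 500^33554432=443, 500^67108864=53, 500^134217728=114, 500^268435456=60, 500^536870912=366, 500^1073741824=284, 500^2147483648=345, 500^4294967296=445; 500^6877332054 = 500^2 * 500^4 * 500^16 * 500^64 * 500^512 * 500^16384 * 500^32768 * 500^65536 * 500^131072 * 500^524288 * 500^2097152 * 500^4194304 * 500^8388608 * 500^16777216 * 500^134217728 * 500^268435456 * 500^2147483648 * 500^4294967296 = 64 (mod 539); answer 64

64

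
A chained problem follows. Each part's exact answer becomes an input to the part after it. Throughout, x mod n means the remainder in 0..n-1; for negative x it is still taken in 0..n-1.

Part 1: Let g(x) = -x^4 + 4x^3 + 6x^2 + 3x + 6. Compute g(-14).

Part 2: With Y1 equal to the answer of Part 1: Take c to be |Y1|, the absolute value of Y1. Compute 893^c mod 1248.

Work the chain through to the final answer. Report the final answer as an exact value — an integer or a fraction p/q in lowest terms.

Part 1: -1*(-14)^4 + 4*(-14)^3 + 6*(-14)^2 + 3*(-14)^1 + 6 = (-38416) + (-10976) + (1176) + (-42) + (6) = -48252; answer -48252
Part 2: Y1 = -48252; c = 48252; squarings mod 1248: 893^1=893, 893^2=1225, 893^4=529, 893^8=289, 893^16=1153, 893^32=289, 893^64=1153, 893^128=289, 893^256=1153, 893^512=289, 893^1024=1153, 893^2048=289, 893^4096=1153, 893^8192=289, 893^16384=1153, 893^32768=289; 893^48252 = 893^4 * 893^8 * 893^16 * 893^32 * 893^64 * 893^1024 * 893^2048 * 893^4096 * 893^8192 * 893^32768 = 625 (mod 1248); answer 625

625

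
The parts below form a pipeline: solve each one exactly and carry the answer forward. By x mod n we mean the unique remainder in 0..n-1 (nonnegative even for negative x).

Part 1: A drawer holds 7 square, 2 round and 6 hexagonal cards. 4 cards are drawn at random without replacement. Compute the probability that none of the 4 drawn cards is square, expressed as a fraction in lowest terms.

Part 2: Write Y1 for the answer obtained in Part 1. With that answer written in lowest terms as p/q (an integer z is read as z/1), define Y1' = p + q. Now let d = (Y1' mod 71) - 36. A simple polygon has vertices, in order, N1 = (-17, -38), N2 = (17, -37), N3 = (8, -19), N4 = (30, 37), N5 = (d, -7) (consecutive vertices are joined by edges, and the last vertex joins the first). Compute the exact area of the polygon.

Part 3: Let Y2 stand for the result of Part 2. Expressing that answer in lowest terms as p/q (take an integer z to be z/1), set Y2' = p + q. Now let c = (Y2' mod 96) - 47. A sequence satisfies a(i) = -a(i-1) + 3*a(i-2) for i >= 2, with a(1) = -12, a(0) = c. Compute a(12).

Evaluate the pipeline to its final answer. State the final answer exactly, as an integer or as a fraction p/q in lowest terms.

-30717

Part 1: total draws C(15,4) = 1365; favorable C(8,4) = 70; P = 2/39; answer 2/39
Part 2: Y1 = 2/39; threaded value p + q = 41; d = 5; cross terms: (-17*-37 - 17*-38)=1275, (17*-19 - 8*-37)=-27, (8*37 - 30*-19)=866, (30*-7 - 5*37)=-395, (5*-38 - -17*-7)=-309; twice the area = |1410| = 1410; area = 705; answer 705
Part 3: Y2 = 705; threaded value p + q = 706; c = -13; a(2) = -1*(-12) + 3*(-13) = -27; iterating: a(2)=-27, a(3)=-9, a(4)=-72, a(5)=45, a(6)=-261, a(7)=396, a(8)=-1179, a(9)=2367, a(10)=-5904, a(11)=13005, a(12)=-30717; answer -30717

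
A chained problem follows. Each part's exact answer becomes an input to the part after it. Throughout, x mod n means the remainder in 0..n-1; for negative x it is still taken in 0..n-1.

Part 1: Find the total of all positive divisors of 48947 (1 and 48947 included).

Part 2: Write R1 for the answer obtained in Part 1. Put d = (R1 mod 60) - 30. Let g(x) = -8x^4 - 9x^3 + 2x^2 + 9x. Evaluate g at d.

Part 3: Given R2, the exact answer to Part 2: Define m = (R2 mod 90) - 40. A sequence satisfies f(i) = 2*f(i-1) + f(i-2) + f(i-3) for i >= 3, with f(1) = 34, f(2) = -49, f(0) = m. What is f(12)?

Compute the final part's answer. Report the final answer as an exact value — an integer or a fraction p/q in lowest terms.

-224275

Part 1: 48947 is prime, so its only divisors are 1 and 48947; sigma = 1 + 48947 = 48948; answer 48948
Part 2: R1 = 48948; d = 18; -8*(18)^4 - 9*(18)^3 + 2*(18)^2 + 9*(18)^1 = (-839808) + (-52488) + (648) + (162) = -891486; answer -891486
Part 3: R2 = -891486; m = 14; f(3) = 2*(-49) + 1*(34) + 1*(14) = -50; iterating: f(3)=-50, f(4)=-115, f(5)=-329, f(6)=-823, f(7)=-2090, f(8)=-5332, f(9)=-13577, f(10)=-34576, f(11)=-88061, f(12)=-224275; answer -224275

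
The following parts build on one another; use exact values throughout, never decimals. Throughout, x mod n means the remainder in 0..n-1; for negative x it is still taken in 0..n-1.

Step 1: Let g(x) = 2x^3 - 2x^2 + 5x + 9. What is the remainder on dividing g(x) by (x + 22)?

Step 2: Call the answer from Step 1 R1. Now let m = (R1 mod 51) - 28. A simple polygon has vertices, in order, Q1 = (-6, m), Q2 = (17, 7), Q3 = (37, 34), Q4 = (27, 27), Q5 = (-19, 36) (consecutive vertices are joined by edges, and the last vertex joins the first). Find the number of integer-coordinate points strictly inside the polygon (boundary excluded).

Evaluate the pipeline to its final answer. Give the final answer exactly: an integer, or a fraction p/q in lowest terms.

Step 1: remainder = value at the root: 2*(-22)^3 - 2*(-22)^2 + 5*(-22)^1 + 9 = (-21296) + (-968) + (-110) + (9) = -22365; answer -22365
Step 2: R1 = -22365; m = -4; cross terms: (-6*7 - 17*-4)=26, (17*34 - 37*7)=319, (37*27 - 27*34)=81, (27*36 - -19*27)=1485, (-19*-4 - -6*36)=292; twice the area = |2203| = 2203; area = 2203/2; boundary points = 1 + 1 + 1 + 1 + 1 = 5; strictly interior points = area - boundary/2 + 1 = 1100; answer 1100

1100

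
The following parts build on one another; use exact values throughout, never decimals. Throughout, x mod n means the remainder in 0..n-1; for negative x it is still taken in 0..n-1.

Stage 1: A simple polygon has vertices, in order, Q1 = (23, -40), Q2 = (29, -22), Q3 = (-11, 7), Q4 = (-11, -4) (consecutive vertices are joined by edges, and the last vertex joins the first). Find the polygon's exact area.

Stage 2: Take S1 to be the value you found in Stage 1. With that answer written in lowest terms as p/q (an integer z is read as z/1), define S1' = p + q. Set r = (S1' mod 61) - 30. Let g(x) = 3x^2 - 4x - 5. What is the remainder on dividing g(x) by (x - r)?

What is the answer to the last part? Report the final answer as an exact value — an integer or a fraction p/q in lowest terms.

90

Stage 1: cross terms: (23*-22 - 29*-40)=654, (29*7 - -11*-22)=-39, (-11*-4 - -11*7)=121, (-11*-40 - 23*-4)=532; twice the area = |1268| = 1268; area = 634; answer 634
Stage 2: S1 = 634; threaded value p + q = 635; r = -5; remainder = value at the root: 3*(-5)^2 - 4*(-5)^1 - 5 = (75) + (20) + (-5) = 90; answer 90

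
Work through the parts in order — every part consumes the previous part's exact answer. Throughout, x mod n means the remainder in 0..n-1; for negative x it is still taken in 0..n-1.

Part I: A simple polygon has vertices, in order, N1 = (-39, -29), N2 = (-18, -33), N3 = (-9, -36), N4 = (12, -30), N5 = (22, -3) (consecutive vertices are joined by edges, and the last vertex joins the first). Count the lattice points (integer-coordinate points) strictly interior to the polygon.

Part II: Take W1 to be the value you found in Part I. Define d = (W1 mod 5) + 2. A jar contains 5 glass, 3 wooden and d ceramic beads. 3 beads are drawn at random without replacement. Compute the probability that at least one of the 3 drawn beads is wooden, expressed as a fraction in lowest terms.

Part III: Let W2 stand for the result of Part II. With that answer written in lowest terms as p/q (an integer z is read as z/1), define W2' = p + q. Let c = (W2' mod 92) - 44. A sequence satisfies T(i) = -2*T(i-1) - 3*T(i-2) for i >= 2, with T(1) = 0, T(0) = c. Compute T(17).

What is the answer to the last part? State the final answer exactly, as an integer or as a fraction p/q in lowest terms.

-17136

Part I: cross terms: (-39*-33 - -18*-29)=765, (-18*-36 - -9*-33)=351, (-9*-30 - 12*-36)=702, (12*-3 - 22*-30)=624, (22*-29 - -39*-3)=-755; twice the area = |1687| = 1687; area = 1687/2; boundary points = 1 + 3 + 3 + 1 + 1 = 9; strictly interior points = area - boundary/2 + 1 = 840; answer 840
Part II: W1 = 840; d = 2; total draws C(10,3) = 120; complement C(7,3) = 35; favorable 120 - 35 = 85; P = 17/24; answer 17/24
Part III: W2 = 17/24; threaded value p + q = 41; c = -3; T(2) = -2*(0) - 3*(-3) = 9; iterating: T(2)=9, T(3)=-18, T(4)=9, T(5)=36, T(6)=-99, T(7)=90, T(8)=117, T(9)=-504, T(10)=657, T(11)=198, T(12)=-2367, T(13)=4140, T(14)=-1179, T(15)=-10062, T(16)=23661, T(17)=-17136; answer -17136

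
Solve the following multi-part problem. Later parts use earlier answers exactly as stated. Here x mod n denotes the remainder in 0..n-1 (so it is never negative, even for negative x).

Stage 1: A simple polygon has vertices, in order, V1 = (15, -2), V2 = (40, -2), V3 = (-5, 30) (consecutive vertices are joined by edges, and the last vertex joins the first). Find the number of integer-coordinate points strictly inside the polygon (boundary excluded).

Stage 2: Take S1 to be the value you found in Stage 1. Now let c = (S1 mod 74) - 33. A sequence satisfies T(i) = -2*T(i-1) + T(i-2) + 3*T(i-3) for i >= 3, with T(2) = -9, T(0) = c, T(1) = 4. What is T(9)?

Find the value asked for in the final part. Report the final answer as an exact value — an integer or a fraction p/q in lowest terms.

Stage 1: cross terms: (15*-2 - 40*-2)=50, (40*30 - -5*-2)=1190, (-5*-2 - 15*30)=-440; twice the area = |800| = 800; area = 400; boundary points = 25 + 1 + 4 = 30; strictly interior points = area - boundary/2 + 1 = 386; answer 386
Stage 2: S1 = 386; c = -17; T(3) = -2*(-9) + 1*(4) + 3*(-17) = -29; iterating: T(3)=-29, T(4)=61, T(5)=-178, T(6)=330, T(7)=-655, T(8)=1106, T(9)=-1877; answer -1877

-1877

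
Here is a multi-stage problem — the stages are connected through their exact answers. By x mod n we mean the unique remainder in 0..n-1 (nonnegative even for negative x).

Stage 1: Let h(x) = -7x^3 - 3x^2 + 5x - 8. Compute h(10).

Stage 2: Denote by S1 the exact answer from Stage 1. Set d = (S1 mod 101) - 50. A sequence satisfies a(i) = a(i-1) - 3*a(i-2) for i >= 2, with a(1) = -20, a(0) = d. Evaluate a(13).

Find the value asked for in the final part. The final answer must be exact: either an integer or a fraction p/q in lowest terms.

29260

Stage 1: -7*(10)^3 - 3*(10)^2 + 5*(10)^1 - 8 = (-7000) + (-300) + (50) + (-8) = -7258; answer -7258
Stage 2: S1 = -7258; d = -36; a(2) = 1*(-20) - 3*(-36) = 88; iterating: a(2)=88, a(3)=148, a(4)=-116, a(5)=-560, a(6)=-212, a(7)=1468, a(8)=2104, a(9)=-2300, a(10)=-8612, a(11)=-1712, a(12)=24124, a(13)=29260; answer 29260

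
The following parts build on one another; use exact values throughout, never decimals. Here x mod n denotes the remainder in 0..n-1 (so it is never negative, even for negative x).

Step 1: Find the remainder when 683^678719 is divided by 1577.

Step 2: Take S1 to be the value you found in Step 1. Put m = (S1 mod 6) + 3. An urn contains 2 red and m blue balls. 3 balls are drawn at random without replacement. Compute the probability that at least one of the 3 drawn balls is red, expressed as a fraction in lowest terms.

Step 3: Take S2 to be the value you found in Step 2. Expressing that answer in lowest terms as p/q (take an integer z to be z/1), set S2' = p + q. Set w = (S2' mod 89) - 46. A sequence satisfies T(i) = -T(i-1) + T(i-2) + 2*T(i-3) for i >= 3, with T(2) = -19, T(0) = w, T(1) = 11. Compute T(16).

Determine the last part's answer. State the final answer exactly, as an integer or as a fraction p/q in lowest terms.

Step 1: squarings mod 1577: 683^1=683, 683^2=1274, 683^4=343, 683^8=951, 683^16=780, 683^32=1255, 683^64=1179, 683^128=704, 683^256=438, 683^512=1027, 683^1024=1293, 683^2048=229, 683^4096=400, 683^8192=723, 683^16384=742, 683^32768=191, 683^65536=210, 683^131072=1521, 683^262144=1559, 683^524288=324; 683^678719 = 683^1 * 683^2 * 683^4 * 683^8 * 683^16 * 683^32 * 683^256 * 683^512 * 683^2048 * 683^4096 * 683^16384 * 683^131072 * 683^524288 = 873 (mod 1577); answer 873
Step 2: S1 = 873; m = 6; total draws C(8,3) = 56; complement C(6,3) = 20; favorable 56 - 20 = 36; P = 9/14; answer 9/14
Step 3: S2 = 9/14; threaded value p + q = 23; w = -23; T(3) = -1*(-19) + 1*(11) + 2*(-23) = -16; iterating: T(3)=-16, T(4)=19, T(5)=-73, T(6)=60, T(7)=-95, T(8)=9, T(9)=16, T(10)=-197, T(11)=231, T(12)=-396, T(13)=233, T(14)=-167, T(15)=-392, T(16)=691; answer 691

691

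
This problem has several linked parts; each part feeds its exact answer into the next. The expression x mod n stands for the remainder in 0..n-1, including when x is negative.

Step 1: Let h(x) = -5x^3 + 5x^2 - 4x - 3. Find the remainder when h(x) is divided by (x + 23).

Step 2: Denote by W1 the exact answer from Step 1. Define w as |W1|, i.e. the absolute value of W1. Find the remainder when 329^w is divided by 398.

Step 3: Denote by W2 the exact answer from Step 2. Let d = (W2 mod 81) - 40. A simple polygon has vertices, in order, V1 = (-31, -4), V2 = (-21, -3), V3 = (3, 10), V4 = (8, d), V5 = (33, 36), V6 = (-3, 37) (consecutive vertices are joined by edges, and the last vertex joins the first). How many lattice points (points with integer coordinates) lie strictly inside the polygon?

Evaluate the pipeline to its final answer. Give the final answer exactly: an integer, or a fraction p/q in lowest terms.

1655

Step 1: remainder = value at the root: -5*(-23)^3 + 5*(-23)^2 - 4*(-23)^1 - 3 = (60835) + (2645) + (92) + (-3) = 63569; answer 63569
Step 2: W1 = 63569; w = 63569; squarings mod 398: 329^1=329, 329^2=383, 329^4=225, 329^8=79, 329^16=271, 329^32=209, 329^64=299, 329^128=249, 329^256=311, 329^512=7, 329^1024=49, 329^2048=13, 329^4096=169, 329^8192=303, 329^16384=269, 329^32768=323; 329^63569 = 329^1 * 329^16 * 329^64 * 329^2048 * 329^4096 * 329^8192 * 329^16384 * 329^32768 = 175 (mod 398); answer 175
Step 3: W2 = 175; d = -27; cross terms: (-31*-3 - -21*-4)=9, (-21*10 - 3*-3)=-201, (3*-27 - 8*10)=-161, (8*36 - 33*-27)=1179, (33*37 - -3*36)=1329, (-3*-4 - -31*37)=1159; twice the area = |3314| = 3314; area = 1657; boundary points = 1 + 1 + 1 + 1 + 1 + 1 = 6; strictly interior points = area - boundary/2 + 1 = 1655; answer 1655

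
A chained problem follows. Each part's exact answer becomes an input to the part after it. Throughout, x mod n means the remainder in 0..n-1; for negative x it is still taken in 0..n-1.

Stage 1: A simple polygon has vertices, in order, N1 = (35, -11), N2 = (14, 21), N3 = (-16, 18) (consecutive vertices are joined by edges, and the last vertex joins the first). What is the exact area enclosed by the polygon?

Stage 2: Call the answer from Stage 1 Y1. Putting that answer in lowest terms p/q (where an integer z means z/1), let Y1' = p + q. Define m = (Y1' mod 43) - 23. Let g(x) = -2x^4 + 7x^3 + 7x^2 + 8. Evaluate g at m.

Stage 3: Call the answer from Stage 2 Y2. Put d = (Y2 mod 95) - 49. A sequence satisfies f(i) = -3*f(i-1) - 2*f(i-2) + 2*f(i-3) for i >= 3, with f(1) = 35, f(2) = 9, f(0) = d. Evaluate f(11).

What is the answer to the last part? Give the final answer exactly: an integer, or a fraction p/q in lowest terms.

63167

Stage 1: cross terms: (35*21 - 14*-11)=889, (14*18 - -16*21)=588, (-16*-11 - 35*18)=-454; twice the area = |1023| = 1023; area = 1023/2; answer 1023/2
Stage 2: Y1 = 1023/2; threaded value p + q = 1025; m = 13; -2*(13)^4 + 7*(13)^3 + 7*(13)^2 + 8 = (-57122) + (15379) + (1183) + (8) = -40552; answer -40552
Stage 3: Y2 = -40552; d = -36; f(3) = -3*(9) - 2*(35) + 2*(-36) = -169; iterating: f(3)=-169, f(4)=559, f(5)=-1321, f(6)=2507, f(7)=-3761, f(8)=3627, f(9)=1655, f(10)=-19741, f(11)=63167; answer 63167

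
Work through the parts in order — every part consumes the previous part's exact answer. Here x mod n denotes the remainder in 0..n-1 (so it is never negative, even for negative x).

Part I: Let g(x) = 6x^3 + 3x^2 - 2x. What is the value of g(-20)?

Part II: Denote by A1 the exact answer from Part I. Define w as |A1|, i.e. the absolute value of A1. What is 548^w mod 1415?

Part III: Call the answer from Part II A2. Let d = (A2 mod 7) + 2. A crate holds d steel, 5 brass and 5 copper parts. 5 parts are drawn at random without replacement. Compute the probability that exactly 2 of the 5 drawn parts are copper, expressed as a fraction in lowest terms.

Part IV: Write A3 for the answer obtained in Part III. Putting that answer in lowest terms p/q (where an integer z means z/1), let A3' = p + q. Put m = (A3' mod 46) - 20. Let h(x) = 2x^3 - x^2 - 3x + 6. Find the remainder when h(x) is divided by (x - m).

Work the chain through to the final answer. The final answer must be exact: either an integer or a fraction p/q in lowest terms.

-6924

Part I: 6*(-20)^3 + 3*(-20)^2 - 2*(-20)^1 = (-48000) + (1200) + (40) = -46760; answer -46760
Part II: A1 = -46760; w = 46760; squarings mod 1415: 548^1=548, 548^2=324, 548^4=266, 548^8=6, 548^16=36, 548^32=1296, 548^64=11, 548^128=121, 548^256=491, 548^512=531, 548^1024=376, 548^2048=1291, 548^4096=1226, 548^8192=346, 548^16384=856, 548^32768=1181; 548^46760 = 548^8 * 548^32 * 548^128 * 548^512 * 548^1024 * 548^4096 * 548^8192 * 548^32768 = 531 (mod 1415); answer 531
Part III: A2 = 531; d = 8; total draws C(18,5) = 8568; favorable C(5,2)*C(13,3) = 2860; P = 715/2142; answer 715/2142
Part IV: A3 = 715/2142; threaded value p + q = 2857; m = -15; remainder = value at the root: 2*(-15)^3 - 1*(-15)^2 - 3*(-15)^1 + 6 = (-6750) + (-225) + (45) + (6) = -6924; answer -6924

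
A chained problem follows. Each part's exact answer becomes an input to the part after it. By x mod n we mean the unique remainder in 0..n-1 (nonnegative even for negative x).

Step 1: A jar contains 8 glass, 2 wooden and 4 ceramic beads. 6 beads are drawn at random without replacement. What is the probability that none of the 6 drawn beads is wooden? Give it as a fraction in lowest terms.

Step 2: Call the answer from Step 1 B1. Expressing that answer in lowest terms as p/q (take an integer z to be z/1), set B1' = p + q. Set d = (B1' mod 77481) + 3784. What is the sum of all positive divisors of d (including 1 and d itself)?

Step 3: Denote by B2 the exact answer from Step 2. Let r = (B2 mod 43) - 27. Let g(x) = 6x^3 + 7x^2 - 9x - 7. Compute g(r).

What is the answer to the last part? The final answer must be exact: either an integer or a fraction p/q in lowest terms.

-2559

Step 1: total draws C(14,6) = 3003; favorable C(12,6) = 924; P = 4/13; answer 4/13
Step 2: B1 = 4/13; threaded value p + q = 17; d = 3801; 3801 = 3 * 7 * 181; sigma = (1 + 3) * (1 + 7) * (1 + 181) = 4 * 8 * 182 = 5824; answer 5824
Step 3: B2 = 5824; r = -8; 6*(-8)^3 + 7*(-8)^2 - 9*(-8)^1 - 7 = (-3072) + (448) + (72) + (-7) = -2559; answer -2559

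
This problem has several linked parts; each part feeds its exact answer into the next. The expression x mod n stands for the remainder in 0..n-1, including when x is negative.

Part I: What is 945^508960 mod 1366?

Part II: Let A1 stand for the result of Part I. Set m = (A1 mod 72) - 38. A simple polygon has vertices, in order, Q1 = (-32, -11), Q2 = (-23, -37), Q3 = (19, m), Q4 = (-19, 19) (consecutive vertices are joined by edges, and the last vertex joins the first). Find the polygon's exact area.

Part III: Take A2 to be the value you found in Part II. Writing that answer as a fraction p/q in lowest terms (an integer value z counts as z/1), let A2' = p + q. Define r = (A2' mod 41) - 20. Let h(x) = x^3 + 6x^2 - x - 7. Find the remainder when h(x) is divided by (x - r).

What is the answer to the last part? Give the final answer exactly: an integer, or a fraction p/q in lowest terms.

Part I: squarings mod 1366: 945^1=945, 945^2=1027, 945^4=177, 945^8=1277, 945^16=1091, 945^32=495, 945^64=511, 945^128=215, 945^256=1147, 945^512=151, 945^1024=945, 945^2048=1027, 945^4096=177, 945^8192=1277, 945^16384=1091, 945^32768=495, 945^65536=511, 945^131072=215, 945^262144=1147; 945^508960 = 945^32 * 945^1024 * 945^16384 * 945^32768 * 945^65536 * 945^131072 * 945^262144 = 1323 (mod 1366); answer 1323
Part II: A1 = 1323; m = -11; cross terms: (-32*-37 - -23*-11)=931, (-23*-11 - 19*-37)=956, (19*19 - -19*-11)=152, (-19*-11 - -32*19)=817; twice the area = |2856| = 2856; area = 1428; answer 1428
Part III: A2 = 1428; threaded value p + q = 1429; r = 15; remainder = value at the root: 1*(15)^3 + 6*(15)^2 - 1*(15)^1 - 7 = (3375) + (1350) + (-15) + (-7) = 4703; answer 4703

4703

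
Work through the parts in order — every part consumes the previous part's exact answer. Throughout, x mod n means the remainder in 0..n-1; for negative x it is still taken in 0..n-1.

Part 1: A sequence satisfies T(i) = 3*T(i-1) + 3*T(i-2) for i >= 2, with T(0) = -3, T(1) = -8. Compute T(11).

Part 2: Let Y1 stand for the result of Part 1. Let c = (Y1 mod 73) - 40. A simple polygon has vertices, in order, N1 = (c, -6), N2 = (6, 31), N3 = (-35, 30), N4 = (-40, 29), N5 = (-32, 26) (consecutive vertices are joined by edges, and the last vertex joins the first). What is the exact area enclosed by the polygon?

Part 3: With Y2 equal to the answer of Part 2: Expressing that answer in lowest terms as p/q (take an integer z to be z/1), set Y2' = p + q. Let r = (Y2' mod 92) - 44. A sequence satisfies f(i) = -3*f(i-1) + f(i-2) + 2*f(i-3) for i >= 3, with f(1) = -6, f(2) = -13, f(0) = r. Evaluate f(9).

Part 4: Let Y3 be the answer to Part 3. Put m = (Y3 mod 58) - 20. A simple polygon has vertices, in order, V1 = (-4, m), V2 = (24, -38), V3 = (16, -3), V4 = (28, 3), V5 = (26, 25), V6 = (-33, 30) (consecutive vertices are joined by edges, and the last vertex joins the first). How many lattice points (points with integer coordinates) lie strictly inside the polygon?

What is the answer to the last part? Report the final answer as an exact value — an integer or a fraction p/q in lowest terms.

Part 1: T(2) = 3*(-8) + 3*(-3) = -33; iterating: T(2)=-33, T(3)=-123, T(4)=-468, T(5)=-1773, T(6)=-6723, T(7)=-25488, T(8)=-96633, T(9)=-366363, T(10)=-1388988, T(11)=-5266053; answer -5266053
Part 2: Y1 = -5266053; c = -19; cross terms: (-19*31 - 6*-6)=-553, (6*30 - -35*31)=1265, (-35*29 - -40*30)=185, (-40*26 - -32*29)=-112, (-32*-6 - -19*26)=686; twice the area = |1471| = 1471; area = 1471/2; answer 1471/2
Part 3: Y2 = 1471/2; threaded value p + q = 1473; r = -43; f(3) = -3*(-13) + 1*(-6) + 2*(-43) = -53; iterating: f(3)=-53, f(4)=134, f(5)=-481, f(6)=1471, f(7)=-4626, f(8)=14387, f(9)=-44845; answer -44845
Part 4: Y3 = -44845; m = 27; cross terms: (-4*-38 - 24*27)=-496, (24*-3 - 16*-38)=536, (16*3 - 28*-3)=132, (28*25 - 26*3)=622, (26*30 - -33*25)=1605, (-33*27 - -4*30)=-771; twice the area = |1628| = 1628; area = 814; boundary points = 1 + 1 + 6 + 2 + 1 + 1 = 12; strictly interior points = area - boundary/2 + 1 = 809; answer 809

809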